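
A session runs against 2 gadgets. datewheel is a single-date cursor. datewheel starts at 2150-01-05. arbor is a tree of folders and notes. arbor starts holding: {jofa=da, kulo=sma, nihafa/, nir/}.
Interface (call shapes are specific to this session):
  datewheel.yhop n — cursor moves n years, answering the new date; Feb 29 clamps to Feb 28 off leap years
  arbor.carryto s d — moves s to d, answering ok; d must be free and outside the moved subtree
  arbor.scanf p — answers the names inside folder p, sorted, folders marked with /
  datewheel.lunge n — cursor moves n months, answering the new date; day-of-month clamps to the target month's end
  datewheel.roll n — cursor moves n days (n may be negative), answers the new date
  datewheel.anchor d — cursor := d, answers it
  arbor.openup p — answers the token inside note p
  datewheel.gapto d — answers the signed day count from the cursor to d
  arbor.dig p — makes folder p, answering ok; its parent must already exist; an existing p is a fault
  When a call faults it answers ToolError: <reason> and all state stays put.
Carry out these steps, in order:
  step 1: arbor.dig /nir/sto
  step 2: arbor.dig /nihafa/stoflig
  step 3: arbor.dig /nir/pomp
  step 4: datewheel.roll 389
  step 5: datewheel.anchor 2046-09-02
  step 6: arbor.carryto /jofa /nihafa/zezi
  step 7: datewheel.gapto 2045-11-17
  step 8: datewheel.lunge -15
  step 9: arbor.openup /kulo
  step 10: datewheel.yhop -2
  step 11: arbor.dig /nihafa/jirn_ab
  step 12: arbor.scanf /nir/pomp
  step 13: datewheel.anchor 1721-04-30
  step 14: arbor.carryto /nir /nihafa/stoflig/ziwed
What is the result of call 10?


>> arbor.dig(p='/nir/sto')
<< ok
>> arbor.dig(p='/nihafa/stoflig')
<< ok
>> arbor.dig(p='/nir/pomp')
<< ok
>> datewheel.roll(n='389')
<< 2151-01-29
>> datewheel.anchor(d='2046-09-02')
<< 2046-09-02
>> arbor.carryto(s='/jofa', d='/nihafa/zezi')
<< ok
>> datewheel.gapto(d='2045-11-17')
<< -289
>> datewheel.lunge(n='-15')
<< 2045-06-02
>> arbor.openup(p='/kulo')
<< sma
>> datewheel.yhop(n='-2')
<< 2043-06-02
>> arbor.dig(p='/nihafa/jirn_ab')
<< ok
>> arbor.scanf(p='/nir/pomp')
<< []
>> datewheel.anchor(d='1721-04-30')
<< 1721-04-30
>> arbor.carryto(s='/nir', d='/nihafa/stoflig/ziwed')
<< ok

Answer: 2043-06-02


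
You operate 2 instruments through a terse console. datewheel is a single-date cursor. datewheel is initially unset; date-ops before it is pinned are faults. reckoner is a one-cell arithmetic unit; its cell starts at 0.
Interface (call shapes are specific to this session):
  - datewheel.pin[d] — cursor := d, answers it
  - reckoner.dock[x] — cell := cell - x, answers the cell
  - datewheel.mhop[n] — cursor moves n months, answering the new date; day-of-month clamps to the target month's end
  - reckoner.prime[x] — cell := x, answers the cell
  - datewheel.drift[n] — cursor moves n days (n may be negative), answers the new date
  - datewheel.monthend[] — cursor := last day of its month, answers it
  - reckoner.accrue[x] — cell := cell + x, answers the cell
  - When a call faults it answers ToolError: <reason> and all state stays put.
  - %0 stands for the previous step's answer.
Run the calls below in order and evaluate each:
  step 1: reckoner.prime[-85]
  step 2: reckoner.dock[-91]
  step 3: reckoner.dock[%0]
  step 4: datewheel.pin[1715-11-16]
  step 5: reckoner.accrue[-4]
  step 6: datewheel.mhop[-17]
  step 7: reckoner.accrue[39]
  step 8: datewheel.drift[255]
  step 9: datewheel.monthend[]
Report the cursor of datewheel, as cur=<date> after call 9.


Answer: cur=1715-02-28

Derivation:
I try reckoner.prime using x→-85, yielding -85.
Now I run reckoner.dock using x→-91, which returns 6.
I use reckoner.dock using x→%0, — result: 0.
Using datewheel.pin using d→1715-11-16, and see 1715-11-16.
Then reckoner.accrue using x→-4: -4.
I try datewheel.mhop using n→-17, yielding 1714-06-16.
Invoking reckoner.accrue using x→39, and get 35.
Calling datewheel.drift using n→255, and see 1715-02-26.
Now I run datewheel.monthend: 1715-02-28.


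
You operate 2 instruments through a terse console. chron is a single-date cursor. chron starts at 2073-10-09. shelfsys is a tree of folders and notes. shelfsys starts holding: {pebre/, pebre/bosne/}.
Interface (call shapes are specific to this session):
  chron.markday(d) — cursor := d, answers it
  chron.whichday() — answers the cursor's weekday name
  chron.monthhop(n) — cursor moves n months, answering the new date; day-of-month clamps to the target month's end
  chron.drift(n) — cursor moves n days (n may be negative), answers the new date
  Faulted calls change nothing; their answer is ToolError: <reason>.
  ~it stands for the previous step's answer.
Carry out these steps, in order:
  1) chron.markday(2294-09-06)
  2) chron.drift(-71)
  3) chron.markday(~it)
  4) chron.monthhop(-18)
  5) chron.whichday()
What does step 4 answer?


~$ markday d→2294-09-06
= 2294-09-06
~$ drift n→-71
= 2294-06-27
~$ markday d→~it
= 2294-06-27
~$ monthhop n→-18
= 2292-12-27
~$ whichday
= Tuesday

Answer: 2292-12-27


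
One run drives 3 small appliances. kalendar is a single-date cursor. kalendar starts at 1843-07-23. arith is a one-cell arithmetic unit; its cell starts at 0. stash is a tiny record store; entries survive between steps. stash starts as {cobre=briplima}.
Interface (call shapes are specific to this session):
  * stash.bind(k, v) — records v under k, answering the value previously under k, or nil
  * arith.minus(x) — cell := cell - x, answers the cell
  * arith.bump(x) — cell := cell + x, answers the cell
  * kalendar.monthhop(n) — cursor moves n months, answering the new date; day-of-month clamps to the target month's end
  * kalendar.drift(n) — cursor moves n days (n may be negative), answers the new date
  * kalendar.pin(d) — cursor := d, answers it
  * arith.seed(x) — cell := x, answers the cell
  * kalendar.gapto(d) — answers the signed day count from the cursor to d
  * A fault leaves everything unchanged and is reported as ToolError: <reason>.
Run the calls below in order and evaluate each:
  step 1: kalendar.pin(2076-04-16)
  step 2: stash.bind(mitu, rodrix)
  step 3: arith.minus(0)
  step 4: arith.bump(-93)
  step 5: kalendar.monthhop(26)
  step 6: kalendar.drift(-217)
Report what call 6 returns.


Calling kalendar.pin passing 2076-04-16, — result: 2076-04-16.
Using stash.bind passing mitu, rodrix, and see nil.
Then arith.minus passing 0, — result: 0.
I try arith.bump passing -93, → -93.
Using kalendar.monthhop passing 26, and get 2078-06-16.
I invoke kalendar.drift passing -217, and observe 2077-11-11.

Answer: 2077-11-11


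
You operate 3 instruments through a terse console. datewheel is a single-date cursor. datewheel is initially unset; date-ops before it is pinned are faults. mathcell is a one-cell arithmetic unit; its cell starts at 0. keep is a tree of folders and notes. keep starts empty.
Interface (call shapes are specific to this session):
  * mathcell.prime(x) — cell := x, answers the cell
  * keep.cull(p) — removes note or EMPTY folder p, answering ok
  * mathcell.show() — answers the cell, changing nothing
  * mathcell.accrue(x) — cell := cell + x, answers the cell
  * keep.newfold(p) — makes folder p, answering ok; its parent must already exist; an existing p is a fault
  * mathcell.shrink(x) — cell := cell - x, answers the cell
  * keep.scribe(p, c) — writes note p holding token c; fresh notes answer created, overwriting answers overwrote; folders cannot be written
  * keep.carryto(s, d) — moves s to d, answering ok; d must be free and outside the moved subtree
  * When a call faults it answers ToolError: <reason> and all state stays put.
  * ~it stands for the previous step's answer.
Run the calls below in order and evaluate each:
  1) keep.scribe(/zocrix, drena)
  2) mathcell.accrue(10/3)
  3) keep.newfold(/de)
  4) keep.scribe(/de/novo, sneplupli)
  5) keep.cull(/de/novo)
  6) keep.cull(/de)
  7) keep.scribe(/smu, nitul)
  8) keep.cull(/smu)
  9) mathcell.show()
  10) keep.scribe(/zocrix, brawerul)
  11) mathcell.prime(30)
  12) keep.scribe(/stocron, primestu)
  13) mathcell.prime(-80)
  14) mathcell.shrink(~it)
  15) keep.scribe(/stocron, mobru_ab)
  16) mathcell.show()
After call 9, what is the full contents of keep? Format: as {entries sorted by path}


Answer: {zocrix=drena}

Derivation:
# scribe(p→/zocrix, c→drena) -> created
# accrue(x→10/3) -> 10/3
# newfold(p→/de) -> ok
# scribe(p→/de/novo, c→sneplupli) -> created
# cull(p→/de/novo) -> ok
# cull(p→/de) -> ok
# scribe(p→/smu, c→nitul) -> created
# cull(p→/smu) -> ok
# show() -> 10/3
# scribe(p→/zocrix, c→brawerul) -> overwrote
# prime(x→30) -> 30
# scribe(p→/stocron, c→primestu) -> created
# prime(x→-80) -> -80
# shrink(x→~it) -> 0
# scribe(p→/stocron, c→mobru_ab) -> overwrote
# show() -> 0


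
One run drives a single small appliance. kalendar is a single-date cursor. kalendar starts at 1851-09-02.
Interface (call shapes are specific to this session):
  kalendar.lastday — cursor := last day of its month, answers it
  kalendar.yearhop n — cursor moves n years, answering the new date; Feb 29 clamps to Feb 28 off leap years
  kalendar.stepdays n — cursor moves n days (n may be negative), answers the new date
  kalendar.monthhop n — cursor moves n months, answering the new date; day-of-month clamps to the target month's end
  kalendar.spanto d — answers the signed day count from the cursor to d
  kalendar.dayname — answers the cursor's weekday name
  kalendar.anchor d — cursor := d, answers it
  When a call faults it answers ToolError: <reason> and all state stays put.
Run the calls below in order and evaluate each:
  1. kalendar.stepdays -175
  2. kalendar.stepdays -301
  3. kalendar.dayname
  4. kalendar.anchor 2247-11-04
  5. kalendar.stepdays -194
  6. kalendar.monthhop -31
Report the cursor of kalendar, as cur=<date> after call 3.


→ stepdays(n='-175')
← 1851-03-11
→ stepdays(n='-301')
← 1850-05-14
→ dayname()
← Tuesday
→ anchor(d='2247-11-04')
← 2247-11-04
→ stepdays(n='-194')
← 2247-04-24
→ monthhop(n='-31')
← 2244-09-24

Answer: cur=1850-05-14


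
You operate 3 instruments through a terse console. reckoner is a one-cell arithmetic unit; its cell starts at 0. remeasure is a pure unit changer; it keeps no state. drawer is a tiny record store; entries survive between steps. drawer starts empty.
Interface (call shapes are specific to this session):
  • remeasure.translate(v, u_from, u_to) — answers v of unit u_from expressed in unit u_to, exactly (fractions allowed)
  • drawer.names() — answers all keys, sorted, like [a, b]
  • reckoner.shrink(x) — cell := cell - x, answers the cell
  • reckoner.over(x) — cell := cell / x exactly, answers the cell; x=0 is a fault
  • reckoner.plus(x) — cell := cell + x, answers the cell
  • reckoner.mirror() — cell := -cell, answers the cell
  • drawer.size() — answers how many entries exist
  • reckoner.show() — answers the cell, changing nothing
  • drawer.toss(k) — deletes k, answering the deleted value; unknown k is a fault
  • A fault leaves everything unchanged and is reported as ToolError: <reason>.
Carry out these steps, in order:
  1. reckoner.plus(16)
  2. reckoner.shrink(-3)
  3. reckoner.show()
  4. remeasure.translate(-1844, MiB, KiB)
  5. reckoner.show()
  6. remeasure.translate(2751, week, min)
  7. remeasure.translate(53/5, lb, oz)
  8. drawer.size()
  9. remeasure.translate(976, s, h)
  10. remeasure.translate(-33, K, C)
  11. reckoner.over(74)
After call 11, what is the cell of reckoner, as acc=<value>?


Now I run plus(x='16'), and get 16.
Next I call shrink(x='-3'), which returns 19.
Next I call show, and observe 19.
Using translate(v='-1844', u_from='MiB', u_to='KiB'), — result: -1888256.
I use show, which returns 19.
Now I run translate(v='2751', u_from='week', u_to='min'), and observe 27730080.
Invoking translate(v='53/5', u_from='lb', u_to='oz'), and get 848/5.
I run size(): 0.
Invoking translate(v='976', u_from='s', u_to='h'), and observe 61/225.
Using translate(v='-33', u_from='K', u_to='C'), yielding -6123/20.
Now I run over(x='74'), — result: 19/74.

Answer: acc=19/74


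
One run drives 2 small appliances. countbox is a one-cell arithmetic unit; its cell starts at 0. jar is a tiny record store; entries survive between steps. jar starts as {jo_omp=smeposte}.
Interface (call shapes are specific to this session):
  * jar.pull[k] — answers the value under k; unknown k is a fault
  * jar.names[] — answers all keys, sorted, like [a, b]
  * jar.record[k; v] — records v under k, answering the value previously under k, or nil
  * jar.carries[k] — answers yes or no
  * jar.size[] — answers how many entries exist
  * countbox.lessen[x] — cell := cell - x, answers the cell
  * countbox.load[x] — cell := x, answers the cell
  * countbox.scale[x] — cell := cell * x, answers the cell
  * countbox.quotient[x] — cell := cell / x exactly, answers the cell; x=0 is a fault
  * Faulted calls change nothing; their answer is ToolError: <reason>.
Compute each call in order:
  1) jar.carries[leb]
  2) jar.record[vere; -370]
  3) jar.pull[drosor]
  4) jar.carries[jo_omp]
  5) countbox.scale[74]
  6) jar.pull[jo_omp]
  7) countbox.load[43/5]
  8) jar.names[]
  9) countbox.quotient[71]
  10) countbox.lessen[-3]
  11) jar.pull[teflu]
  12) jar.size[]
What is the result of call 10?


Answer: 1108/355

Derivation:
>>> carries k: leb
= no
>>> record k: vere v: -370
= nil
>>> pull k: drosor
= ToolError: no such key drosor
>>> carries k: jo_omp
= yes
>>> scale x: 74
= 0
>>> pull k: jo_omp
= smeposte
>>> load x: 43/5
= 43/5
>>> names
= [jo_omp, vere]
>>> quotient x: 71
= 43/355
>>> lessen x: -3
= 1108/355
>>> pull k: teflu
= ToolError: no such key teflu
>>> size
= 2


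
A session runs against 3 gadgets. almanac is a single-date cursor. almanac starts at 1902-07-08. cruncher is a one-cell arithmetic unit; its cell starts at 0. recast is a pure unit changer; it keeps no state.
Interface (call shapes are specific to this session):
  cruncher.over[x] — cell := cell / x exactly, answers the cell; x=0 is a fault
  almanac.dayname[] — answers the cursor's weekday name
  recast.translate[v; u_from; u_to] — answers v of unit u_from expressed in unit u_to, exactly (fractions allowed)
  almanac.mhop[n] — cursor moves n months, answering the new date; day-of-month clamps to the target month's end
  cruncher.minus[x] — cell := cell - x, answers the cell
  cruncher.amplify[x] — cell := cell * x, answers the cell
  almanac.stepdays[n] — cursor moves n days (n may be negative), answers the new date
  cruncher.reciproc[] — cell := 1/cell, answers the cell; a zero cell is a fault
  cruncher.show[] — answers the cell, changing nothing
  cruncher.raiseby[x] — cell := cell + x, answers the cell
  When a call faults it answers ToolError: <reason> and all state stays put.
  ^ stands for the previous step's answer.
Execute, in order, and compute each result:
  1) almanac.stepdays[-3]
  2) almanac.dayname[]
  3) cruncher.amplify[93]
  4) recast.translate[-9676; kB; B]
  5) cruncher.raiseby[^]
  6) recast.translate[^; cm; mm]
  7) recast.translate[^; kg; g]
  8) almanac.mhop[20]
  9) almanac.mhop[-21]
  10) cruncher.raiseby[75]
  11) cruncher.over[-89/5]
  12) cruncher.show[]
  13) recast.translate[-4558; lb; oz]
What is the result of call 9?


Answer: 1902-06-05

Derivation:
# almanac.stepdays(n='-3') ~> 1902-07-05
# almanac.dayname() ~> Saturday
# cruncher.amplify(x='93') ~> 0
# recast.translate(v='-9676', u_from='kB', u_to='B') ~> -9676000
# cruncher.raiseby(x='^') ~> -9676000
# recast.translate(v='^', u_from='cm', u_to='mm') ~> -96760000
# recast.translate(v='^', u_from='kg', u_to='g') ~> -96760000000
# almanac.mhop(n='20') ~> 1904-03-05
# almanac.mhop(n='-21') ~> 1902-06-05
# cruncher.raiseby(x='75') ~> -9675925
# cruncher.over(x='-89/5') ~> 48379625/89
# cruncher.show() ~> 48379625/89
# recast.translate(v='-4558', u_from='lb', u_to='oz') ~> -72928


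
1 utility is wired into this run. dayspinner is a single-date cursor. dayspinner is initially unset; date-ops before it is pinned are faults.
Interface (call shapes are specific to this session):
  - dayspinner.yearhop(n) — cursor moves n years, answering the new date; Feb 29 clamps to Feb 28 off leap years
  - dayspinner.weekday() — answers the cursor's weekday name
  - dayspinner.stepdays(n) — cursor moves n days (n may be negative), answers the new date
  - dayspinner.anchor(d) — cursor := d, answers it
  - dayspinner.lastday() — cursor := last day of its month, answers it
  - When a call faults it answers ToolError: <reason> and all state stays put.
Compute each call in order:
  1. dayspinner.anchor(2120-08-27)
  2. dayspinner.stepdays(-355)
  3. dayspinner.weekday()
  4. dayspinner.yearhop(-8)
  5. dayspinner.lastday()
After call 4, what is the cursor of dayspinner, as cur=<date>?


I use dayspinner.anchor on d: 2120-08-27, and get 2120-08-27.
I use dayspinner.stepdays on n: -355, which returns 2119-09-07.
Calling dayspinner.weekday(), yielding Thursday.
I use dayspinner.yearhop on n: -8, and see 2111-09-07.
Then dayspinner.lastday, which returns 2111-09-30.

Answer: cur=2111-09-07


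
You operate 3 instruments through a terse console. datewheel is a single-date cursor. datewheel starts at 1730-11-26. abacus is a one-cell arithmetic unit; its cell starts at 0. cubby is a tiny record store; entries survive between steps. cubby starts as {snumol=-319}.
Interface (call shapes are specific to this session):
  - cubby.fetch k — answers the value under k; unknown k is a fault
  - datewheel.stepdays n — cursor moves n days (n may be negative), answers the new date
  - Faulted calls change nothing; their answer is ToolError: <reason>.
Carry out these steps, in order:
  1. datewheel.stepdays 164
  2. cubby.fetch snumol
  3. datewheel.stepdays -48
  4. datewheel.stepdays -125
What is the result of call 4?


·→ datewheel.stepdays(164)
·← 1731-05-09
·→ cubby.fetch(snumol)
·← -319
·→ datewheel.stepdays(-48)
·← 1731-03-22
·→ datewheel.stepdays(-125)
·← 1730-11-17

Answer: 1730-11-17


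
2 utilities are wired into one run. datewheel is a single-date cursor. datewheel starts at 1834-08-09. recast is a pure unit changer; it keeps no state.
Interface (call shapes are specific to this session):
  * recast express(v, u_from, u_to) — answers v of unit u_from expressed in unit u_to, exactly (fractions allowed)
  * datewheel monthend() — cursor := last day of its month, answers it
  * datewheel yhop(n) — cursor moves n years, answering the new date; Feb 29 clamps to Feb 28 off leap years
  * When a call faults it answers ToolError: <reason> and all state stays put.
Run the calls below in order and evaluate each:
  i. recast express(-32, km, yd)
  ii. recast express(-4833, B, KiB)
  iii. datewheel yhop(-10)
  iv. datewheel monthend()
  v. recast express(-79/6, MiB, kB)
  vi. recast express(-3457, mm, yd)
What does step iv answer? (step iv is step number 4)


Act: recast express[-32; km; yd]
Obs: -40000000/1143
Act: recast express[-4833; B; KiB]
Obs: -4833/1024
Act: datewheel yhop[-10]
Obs: 1824-08-09
Act: datewheel monthend[]
Obs: 1824-08-31
Act: recast express[-79/6; MiB; kB]
Obs: -5177344/375
Act: recast express[-3457; mm; yd]
Obs: -17285/4572

Answer: 1824-08-31


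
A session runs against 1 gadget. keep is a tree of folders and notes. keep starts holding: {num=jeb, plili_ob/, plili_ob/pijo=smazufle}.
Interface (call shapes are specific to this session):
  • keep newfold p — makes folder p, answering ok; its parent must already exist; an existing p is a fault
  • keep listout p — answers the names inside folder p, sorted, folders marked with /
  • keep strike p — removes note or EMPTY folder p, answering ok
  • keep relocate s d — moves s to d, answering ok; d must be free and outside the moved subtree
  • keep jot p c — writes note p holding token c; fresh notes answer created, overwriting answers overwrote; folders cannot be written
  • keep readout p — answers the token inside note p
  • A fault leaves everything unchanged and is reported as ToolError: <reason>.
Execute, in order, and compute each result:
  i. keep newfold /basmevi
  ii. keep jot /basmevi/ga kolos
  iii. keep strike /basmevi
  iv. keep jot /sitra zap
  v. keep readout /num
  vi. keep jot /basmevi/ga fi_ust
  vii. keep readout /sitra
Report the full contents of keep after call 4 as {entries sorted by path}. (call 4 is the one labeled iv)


CALL keep newfold[p='/basmevi']
RET  ok
CALL keep jot[p='/basmevi/ga'; c='kolos']
RET  created
CALL keep strike[p='/basmevi']
RET  ToolError: not empty
CALL keep jot[p='/sitra'; c='zap']
RET  created
CALL keep readout[p='/num']
RET  jeb
CALL keep jot[p='/basmevi/ga'; c='fi_ust']
RET  overwrote
CALL keep readout[p='/sitra']
RET  zap

Answer: {basmevi/, basmevi/ga=kolos, num=jeb, plili_ob/, plili_ob/pijo=smazufle, sitra=zap}


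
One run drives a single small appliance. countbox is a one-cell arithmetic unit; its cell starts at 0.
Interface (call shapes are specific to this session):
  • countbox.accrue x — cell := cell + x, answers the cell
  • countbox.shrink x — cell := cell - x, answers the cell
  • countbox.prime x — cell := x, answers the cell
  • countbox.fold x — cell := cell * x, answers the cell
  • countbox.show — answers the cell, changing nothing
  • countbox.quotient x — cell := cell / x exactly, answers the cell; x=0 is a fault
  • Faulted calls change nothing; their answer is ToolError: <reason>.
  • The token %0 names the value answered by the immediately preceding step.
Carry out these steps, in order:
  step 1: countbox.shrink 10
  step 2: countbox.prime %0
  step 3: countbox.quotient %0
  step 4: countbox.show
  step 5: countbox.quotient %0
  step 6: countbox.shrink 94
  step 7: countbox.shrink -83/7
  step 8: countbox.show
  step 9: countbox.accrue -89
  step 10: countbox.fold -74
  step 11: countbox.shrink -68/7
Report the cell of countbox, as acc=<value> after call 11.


Act: countbox.shrink[x: 10]
Obs: -10
Act: countbox.prime[x: %0]
Obs: -10
Act: countbox.quotient[x: %0]
Obs: 1
Act: countbox.show[]
Obs: 1
Act: countbox.quotient[x: %0]
Obs: 1
Act: countbox.shrink[x: 94]
Obs: -93
Act: countbox.shrink[x: -83/7]
Obs: -568/7
Act: countbox.show[]
Obs: -568/7
Act: countbox.accrue[x: -89]
Obs: -1191/7
Act: countbox.fold[x: -74]
Obs: 88134/7
Act: countbox.shrink[x: -68/7]
Obs: 88202/7

Answer: acc=88202/7


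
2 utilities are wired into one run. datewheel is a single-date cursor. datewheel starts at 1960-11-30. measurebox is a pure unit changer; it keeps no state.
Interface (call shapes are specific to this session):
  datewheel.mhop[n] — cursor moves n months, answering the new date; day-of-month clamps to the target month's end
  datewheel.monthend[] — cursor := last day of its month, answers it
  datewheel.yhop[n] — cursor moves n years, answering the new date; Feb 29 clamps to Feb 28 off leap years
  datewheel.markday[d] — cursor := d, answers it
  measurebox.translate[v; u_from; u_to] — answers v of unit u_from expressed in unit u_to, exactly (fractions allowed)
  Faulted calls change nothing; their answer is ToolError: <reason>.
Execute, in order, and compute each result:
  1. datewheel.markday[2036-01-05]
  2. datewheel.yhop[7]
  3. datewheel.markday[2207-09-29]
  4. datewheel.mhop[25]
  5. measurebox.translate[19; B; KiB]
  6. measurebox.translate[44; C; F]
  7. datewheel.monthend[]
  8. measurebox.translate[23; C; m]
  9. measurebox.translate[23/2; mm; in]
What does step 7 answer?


Answer: 2209-10-31

Derivation:
-- 1. datewheel.markday(2036-01-05) ~> 2036-01-05
-- 2. datewheel.yhop(7) ~> 2043-01-05
-- 3. datewheel.markday(2207-09-29) ~> 2207-09-29
-- 4. datewheel.mhop(25) ~> 2209-10-29
-- 5. measurebox.translate(19, B, KiB) ~> 19/1024
-- 6. measurebox.translate(44, C, F) ~> 556/5
-- 7. datewheel.monthend() ~> 2209-10-31
-- 8. measurebox.translate(23, C, m) ~> ToolError: incompatible units
-- 9. measurebox.translate(23/2, mm, in) ~> 115/254


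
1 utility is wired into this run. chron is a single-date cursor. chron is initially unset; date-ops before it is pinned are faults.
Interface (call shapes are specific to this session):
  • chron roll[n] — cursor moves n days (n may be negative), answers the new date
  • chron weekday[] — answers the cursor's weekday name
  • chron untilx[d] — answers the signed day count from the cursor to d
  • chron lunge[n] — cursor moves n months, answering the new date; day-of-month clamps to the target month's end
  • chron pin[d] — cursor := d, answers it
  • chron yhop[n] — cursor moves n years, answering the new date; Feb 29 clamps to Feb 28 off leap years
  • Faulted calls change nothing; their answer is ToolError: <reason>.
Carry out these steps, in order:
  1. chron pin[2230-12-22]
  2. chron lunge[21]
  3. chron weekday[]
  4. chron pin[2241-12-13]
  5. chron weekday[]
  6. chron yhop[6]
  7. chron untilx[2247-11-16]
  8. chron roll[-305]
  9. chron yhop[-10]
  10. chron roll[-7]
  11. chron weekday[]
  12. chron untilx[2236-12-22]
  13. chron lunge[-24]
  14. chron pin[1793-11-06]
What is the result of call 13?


Do: chron pin[2230-12-22]
See: 2230-12-22
Do: chron lunge[21]
See: 2232-09-22
Do: chron weekday[]
See: Saturday
Do: chron pin[2241-12-13]
See: 2241-12-13
Do: chron weekday[]
See: Monday
Do: chron yhop[6]
See: 2247-12-13
Do: chron untilx[2247-11-16]
See: -27
Do: chron roll[-305]
See: 2247-02-11
Do: chron yhop[-10]
See: 2237-02-11
Do: chron roll[-7]
See: 2237-02-04
Do: chron weekday[]
See: Saturday
Do: chron untilx[2236-12-22]
See: -44
Do: chron lunge[-24]
See: 2235-02-04
Do: chron pin[1793-11-06]
See: 1793-11-06

Answer: 2235-02-04


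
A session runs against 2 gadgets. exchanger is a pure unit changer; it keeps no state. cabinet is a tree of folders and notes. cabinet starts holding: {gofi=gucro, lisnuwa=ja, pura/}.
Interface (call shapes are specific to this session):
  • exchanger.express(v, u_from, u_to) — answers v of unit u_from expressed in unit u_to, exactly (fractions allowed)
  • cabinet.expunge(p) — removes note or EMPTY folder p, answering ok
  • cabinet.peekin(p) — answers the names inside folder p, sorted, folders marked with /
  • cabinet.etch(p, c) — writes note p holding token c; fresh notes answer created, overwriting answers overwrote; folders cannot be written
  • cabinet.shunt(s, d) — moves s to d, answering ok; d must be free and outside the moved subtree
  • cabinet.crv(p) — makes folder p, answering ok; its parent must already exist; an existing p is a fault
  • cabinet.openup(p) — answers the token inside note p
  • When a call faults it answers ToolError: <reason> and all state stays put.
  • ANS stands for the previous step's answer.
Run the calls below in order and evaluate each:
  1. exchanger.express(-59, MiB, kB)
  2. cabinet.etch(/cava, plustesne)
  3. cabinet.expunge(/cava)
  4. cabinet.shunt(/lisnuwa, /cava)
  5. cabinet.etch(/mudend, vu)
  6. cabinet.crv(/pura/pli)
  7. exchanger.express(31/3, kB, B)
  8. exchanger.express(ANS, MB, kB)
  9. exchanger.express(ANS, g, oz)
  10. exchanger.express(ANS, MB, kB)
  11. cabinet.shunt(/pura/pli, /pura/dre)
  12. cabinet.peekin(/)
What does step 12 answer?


Answer: [cava, gofi, mudend, pura/]

Derivation:
Using exchanger.express using -59, MiB, kB, which returns -7733248/125.
Next I call cabinet.etch using /cava, plustesne, and see created.
I invoke cabinet.expunge using /cava, yielding ok.
I invoke cabinet.shunt using /lisnuwa, /cava, yielding ok.
I try cabinet.etch using /mudend, vu, — result: created.
I try cabinet.crv using /pura/pli, and see ok.
I run exchanger.express using 31/3, kB, B, — result: 31000/3.
Calling exchanger.express using ANS, MB, kB, and get 31000000/3.
I call exchanger.express using ANS, g, oz: 49600000000000/136077711.
Now I run exchanger.express using ANS, MB, kB: 49600000000000000/136077711.
I run cabinet.shunt using /pura/pli, /pura/dre: ok.
I run cabinet.peekin using /, giving [cava, gofi, mudend, pura/].


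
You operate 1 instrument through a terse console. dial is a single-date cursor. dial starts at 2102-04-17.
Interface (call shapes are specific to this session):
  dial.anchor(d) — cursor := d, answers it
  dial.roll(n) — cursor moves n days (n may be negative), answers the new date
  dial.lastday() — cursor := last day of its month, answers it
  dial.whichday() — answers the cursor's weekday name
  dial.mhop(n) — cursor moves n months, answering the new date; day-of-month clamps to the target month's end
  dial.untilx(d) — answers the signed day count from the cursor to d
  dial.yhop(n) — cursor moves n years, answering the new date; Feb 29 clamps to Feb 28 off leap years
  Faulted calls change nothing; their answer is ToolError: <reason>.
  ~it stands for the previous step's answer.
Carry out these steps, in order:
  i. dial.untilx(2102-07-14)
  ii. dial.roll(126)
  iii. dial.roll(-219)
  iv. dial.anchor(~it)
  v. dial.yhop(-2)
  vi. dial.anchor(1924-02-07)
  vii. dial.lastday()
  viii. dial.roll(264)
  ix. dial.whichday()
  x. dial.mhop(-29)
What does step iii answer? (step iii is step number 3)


Answer: 2102-01-14

Derivation:
Calling dial.untilx passing d→2102-07-14, giving 88.
Using dial.roll passing n→126, and see 2102-08-21.
Invoking dial.roll passing n→-219: 2102-01-14.
I use dial.anchor passing d→~it, yielding 2102-01-14.
I run dial.yhop passing n→-2, and see 2100-01-14.
Next I call dial.anchor passing d→1924-02-07, and observe 1924-02-07.
Then dial.lastday(), and get 1924-02-29.
I try dial.roll passing n→264, which returns 1924-11-19.
Next I call dial.whichday, and get Wednesday.
I call dial.mhop passing n→-29, yielding 1922-06-19.


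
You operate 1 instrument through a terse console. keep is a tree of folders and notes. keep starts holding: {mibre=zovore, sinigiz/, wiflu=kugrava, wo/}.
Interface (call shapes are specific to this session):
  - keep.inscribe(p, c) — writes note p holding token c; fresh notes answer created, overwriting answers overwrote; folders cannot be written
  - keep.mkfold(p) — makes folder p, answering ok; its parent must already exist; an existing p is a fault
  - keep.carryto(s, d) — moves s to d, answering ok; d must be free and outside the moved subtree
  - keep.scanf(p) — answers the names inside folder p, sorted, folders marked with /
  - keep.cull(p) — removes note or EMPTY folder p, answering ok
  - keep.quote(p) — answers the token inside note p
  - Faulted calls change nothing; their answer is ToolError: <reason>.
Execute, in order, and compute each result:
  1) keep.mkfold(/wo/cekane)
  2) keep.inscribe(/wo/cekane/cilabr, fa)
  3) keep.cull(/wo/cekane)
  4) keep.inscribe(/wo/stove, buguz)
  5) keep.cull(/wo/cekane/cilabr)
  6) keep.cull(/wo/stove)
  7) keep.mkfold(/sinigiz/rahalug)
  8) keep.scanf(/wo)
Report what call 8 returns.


> keep.mkfold /wo/cekane
  ok
> keep.inscribe /wo/cekane/cilabr fa
  created
> keep.cull /wo/cekane
  ToolError: not empty
> keep.inscribe /wo/stove buguz
  created
> keep.cull /wo/cekane/cilabr
  ok
> keep.cull /wo/stove
  ok
> keep.mkfold /sinigiz/rahalug
  ok
> keep.scanf /wo
  [cekane/]

Answer: [cekane/]


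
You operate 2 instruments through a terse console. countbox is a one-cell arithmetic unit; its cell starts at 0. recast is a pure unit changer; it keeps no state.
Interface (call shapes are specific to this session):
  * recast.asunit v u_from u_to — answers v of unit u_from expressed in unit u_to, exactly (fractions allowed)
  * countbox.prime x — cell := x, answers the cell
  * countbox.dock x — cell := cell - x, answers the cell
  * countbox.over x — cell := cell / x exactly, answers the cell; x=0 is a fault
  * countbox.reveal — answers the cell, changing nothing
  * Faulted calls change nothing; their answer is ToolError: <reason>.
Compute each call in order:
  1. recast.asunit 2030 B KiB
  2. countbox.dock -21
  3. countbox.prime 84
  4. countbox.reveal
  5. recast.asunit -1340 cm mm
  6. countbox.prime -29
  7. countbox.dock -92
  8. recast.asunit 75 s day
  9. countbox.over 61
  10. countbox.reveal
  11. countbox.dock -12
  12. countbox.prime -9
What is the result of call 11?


~$ recast.asunit v→2030 u_from→B u_to→KiB
  1015/512
~$ countbox.dock x→-21
  21
~$ countbox.prime x→84
  84
~$ countbox.reveal
  84
~$ recast.asunit v→-1340 u_from→cm u_to→mm
  -13400
~$ countbox.prime x→-29
  -29
~$ countbox.dock x→-92
  63
~$ recast.asunit v→75 u_from→s u_to→day
  1/1152
~$ countbox.over x→61
  63/61
~$ countbox.reveal
  63/61
~$ countbox.dock x→-12
  795/61
~$ countbox.prime x→-9
  -9

Answer: 795/61


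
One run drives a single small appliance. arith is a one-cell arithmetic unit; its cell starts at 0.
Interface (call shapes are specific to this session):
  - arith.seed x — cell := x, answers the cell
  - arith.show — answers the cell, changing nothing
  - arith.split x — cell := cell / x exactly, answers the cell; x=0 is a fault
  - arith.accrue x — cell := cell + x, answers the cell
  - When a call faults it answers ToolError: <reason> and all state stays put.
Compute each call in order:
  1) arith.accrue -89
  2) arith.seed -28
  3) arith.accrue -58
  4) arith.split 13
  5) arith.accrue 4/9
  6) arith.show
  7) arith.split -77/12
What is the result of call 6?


Next I call arith.accrue(x→-89), giving -89.
I try arith.seed(x→-28), and get -28.
Invoking arith.accrue(x→-58), giving -86.
Using arith.split(x→13), giving -86/13.
Using arith.accrue(x→4/9), giving -722/117.
Using arith.show(), and get -722/117.
Invoking arith.split(x→-77/12), yielding 2888/3003.

Answer: -722/117


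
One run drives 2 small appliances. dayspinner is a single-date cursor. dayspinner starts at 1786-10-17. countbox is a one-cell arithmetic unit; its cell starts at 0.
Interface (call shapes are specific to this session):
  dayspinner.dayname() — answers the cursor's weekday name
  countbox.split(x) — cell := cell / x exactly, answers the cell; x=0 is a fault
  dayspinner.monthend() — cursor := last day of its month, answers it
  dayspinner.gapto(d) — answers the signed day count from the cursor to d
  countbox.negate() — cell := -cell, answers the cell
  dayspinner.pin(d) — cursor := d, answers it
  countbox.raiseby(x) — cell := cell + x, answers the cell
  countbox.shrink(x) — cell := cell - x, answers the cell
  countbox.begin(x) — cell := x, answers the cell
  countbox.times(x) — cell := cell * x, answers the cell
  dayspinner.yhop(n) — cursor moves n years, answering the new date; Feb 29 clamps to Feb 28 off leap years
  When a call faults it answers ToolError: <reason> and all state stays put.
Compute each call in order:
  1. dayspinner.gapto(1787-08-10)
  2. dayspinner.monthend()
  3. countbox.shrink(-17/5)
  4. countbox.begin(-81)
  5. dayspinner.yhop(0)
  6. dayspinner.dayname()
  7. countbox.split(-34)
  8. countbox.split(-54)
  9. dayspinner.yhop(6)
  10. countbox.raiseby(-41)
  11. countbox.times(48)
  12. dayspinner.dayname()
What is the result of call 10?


Answer: -2791/68

Derivation:
Act: dayspinner.gapto[1787-08-10]
Obs: 297
Act: dayspinner.monthend[]
Obs: 1786-10-31
Act: countbox.shrink[-17/5]
Obs: 17/5
Act: countbox.begin[-81]
Obs: -81
Act: dayspinner.yhop[0]
Obs: 1786-10-31
Act: dayspinner.dayname[]
Obs: Tuesday
Act: countbox.split[-34]
Obs: 81/34
Act: countbox.split[-54]
Obs: -3/68
Act: dayspinner.yhop[6]
Obs: 1792-10-31
Act: countbox.raiseby[-41]
Obs: -2791/68
Act: countbox.times[48]
Obs: -33492/17
Act: dayspinner.dayname[]
Obs: Wednesday


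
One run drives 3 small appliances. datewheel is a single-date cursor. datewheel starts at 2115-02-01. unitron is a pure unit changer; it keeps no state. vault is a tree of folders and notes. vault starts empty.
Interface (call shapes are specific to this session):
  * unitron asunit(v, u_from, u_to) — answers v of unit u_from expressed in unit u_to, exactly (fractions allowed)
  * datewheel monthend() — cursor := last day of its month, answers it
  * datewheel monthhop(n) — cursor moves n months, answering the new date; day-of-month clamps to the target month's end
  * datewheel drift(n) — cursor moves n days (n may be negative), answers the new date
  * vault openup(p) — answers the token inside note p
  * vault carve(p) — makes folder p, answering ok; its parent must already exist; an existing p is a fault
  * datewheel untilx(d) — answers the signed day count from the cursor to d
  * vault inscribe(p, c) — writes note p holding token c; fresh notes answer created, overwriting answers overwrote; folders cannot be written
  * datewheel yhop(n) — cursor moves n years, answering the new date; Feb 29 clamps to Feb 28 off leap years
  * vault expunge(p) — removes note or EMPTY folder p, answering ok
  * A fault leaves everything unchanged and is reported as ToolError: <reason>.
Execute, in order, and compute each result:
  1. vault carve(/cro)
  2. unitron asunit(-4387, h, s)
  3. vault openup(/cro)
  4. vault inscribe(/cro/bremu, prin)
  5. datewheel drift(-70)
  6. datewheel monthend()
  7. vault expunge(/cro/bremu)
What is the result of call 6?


Answer: 2114-11-30

Derivation:
Act: vault carve[p→/cro]
Obs: ok
Act: unitron asunit[v→-4387; u_from→h; u_to→s]
Obs: -15793200
Act: vault openup[p→/cro]
Obs: ToolError: is a directory
Act: vault inscribe[p→/cro/bremu; c→prin]
Obs: created
Act: datewheel drift[n→-70]
Obs: 2114-11-23
Act: datewheel monthend[]
Obs: 2114-11-30
Act: vault expunge[p→/cro/bremu]
Obs: ok


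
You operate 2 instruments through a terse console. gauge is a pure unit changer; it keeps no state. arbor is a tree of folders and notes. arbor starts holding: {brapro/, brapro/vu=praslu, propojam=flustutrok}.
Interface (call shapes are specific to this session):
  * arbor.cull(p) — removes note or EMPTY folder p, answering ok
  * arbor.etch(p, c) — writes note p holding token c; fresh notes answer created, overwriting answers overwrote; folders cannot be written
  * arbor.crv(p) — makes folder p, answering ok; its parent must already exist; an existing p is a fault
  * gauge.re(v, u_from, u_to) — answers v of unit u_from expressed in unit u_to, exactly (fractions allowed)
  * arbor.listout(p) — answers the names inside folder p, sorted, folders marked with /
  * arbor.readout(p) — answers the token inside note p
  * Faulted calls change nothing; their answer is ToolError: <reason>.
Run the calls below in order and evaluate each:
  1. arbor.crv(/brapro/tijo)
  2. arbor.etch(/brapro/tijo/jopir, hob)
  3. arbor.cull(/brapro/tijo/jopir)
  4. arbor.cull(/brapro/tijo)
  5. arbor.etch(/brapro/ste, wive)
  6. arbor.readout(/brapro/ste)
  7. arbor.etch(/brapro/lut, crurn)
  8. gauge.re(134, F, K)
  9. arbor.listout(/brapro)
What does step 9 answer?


Do: arbor.crv[p='/brapro/tijo']
See: ok
Do: arbor.etch[p='/brapro/tijo/jopir'; c='hob']
See: created
Do: arbor.cull[p='/brapro/tijo/jopir']
See: ok
Do: arbor.cull[p='/brapro/tijo']
See: ok
Do: arbor.etch[p='/brapro/ste'; c='wive']
See: created
Do: arbor.readout[p='/brapro/ste']
See: wive
Do: arbor.etch[p='/brapro/lut'; c='crurn']
See: created
Do: gauge.re[v='134'; u_from='F'; u_to='K']
See: 19789/60
Do: arbor.listout[p='/brapro']
See: [lut, ste, vu]

Answer: [lut, ste, vu]


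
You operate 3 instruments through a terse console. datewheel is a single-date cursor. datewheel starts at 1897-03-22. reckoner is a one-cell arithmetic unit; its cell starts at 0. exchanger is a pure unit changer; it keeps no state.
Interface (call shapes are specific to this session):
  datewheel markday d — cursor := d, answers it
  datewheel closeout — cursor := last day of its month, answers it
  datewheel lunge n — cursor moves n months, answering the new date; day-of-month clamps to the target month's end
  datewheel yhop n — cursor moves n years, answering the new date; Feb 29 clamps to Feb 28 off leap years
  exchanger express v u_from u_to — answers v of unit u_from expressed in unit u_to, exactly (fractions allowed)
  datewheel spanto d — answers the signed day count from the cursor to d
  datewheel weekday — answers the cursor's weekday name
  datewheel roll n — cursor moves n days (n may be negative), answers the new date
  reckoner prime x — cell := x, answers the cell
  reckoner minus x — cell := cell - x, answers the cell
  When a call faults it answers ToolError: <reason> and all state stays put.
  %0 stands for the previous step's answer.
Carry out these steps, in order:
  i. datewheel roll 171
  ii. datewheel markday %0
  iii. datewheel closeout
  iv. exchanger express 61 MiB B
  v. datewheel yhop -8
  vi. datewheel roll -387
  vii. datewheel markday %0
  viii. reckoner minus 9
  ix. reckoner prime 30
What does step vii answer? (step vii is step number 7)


Answer: 1888-09-08

Derivation:
·→ datewheel roll(n=171)
·← 1897-09-09
·→ datewheel markday(d=%0)
·← 1897-09-09
·→ datewheel closeout()
·← 1897-09-30
·→ exchanger express(v=61, u_from=MiB, u_to=B)
·← 63963136
·→ datewheel yhop(n=-8)
·← 1889-09-30
·→ datewheel roll(n=-387)
·← 1888-09-08
·→ datewheel markday(d=%0)
·← 1888-09-08
·→ reckoner minus(x=9)
·← -9
·→ reckoner prime(x=30)
·← 30
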